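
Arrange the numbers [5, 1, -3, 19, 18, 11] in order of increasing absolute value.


Compute absolute values:
  |5| = 5
  |1| = 1
  |-3| = 3
  |19| = 19
  |18| = 18
  |11| = 11
Absolute values in increasing order: 1 < 3 < 5 < 11 < 18 < 19
Listing the original numbers in that order gives the answer.
Final answer: [1, -3, 5, 11, 18, 19]


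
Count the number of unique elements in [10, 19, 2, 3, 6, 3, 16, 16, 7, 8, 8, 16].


List all unique values:
Distinct values: [2, 3, 6, 7, 8, 10, 16, 19]
Count = 8
Final answer: 8


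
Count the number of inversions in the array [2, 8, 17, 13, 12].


For each element, count the later elements that are smaller than it:
  2 (index 0): smaller elements after it = [] -> 0
  8 (index 1): smaller elements after it = [] -> 0
  17 (index 2): smaller elements after it = [13, 12] -> 2
  13 (index 3): smaller elements after it = [12] -> 1
Total inversions = 0 + 0 + 2 + 1 = 3
Final answer: 3


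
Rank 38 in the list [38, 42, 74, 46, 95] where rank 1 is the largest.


Sort descending: [95, 74, 46, 42, 38]
Find 38 in the sorted list.
38 is at position 5.
Final answer: 5


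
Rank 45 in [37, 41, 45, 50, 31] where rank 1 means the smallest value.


Sort ascending: [31, 37, 41, 45, 50]
Find 45 in the sorted list.
45 is at position 4 (1-indexed).
Final answer: 4


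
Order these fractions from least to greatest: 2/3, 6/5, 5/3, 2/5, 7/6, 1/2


Convert to decimal for comparison:
  2/3 = 0.6667
  6/5 = 1.2
  5/3 = 1.6667
  2/5 = 0.4
  7/6 = 1.1667
  1/2 = 0.5
Decimals in increasing order: 0.4 < 0.5 < 0.6667 < 1.1667 < 1.2 < 1.6667
Writing each back as its fraction gives the sorted order.
Final answer: 2/5, 1/2, 2/3, 7/6, 6/5, 5/3


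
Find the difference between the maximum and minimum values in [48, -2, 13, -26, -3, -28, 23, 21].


Maximum value: 48
Minimum value: -28
Range = 48 - (-28) = 76
Final answer: 76


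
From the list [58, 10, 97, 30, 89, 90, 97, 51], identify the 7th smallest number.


Sort ascending: [10, 30, 51, 58, 89, 90, 97, 97]
The 7th element (1-indexed) is at index 6.
Value = 97
Final answer: 97


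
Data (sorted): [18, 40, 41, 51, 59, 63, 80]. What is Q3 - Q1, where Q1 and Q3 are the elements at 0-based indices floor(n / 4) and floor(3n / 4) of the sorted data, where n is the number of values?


The data has n = 7 elements.
Q1 index = floor(7 / 4) = floor(1.75) = 1; Q3 index = floor(3 * 7 / 4) = floor(5.25) = 5
Q1 = element at index 1 = 40
Q3 = element at index 5 = 63
IQR = 63 - 40 = 23
Final answer: 23


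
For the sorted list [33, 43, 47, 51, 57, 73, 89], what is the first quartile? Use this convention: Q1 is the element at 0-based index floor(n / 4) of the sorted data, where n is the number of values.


The list has n = 7 elements.
Q1 index = floor(7 / 4) = floor(1.75) = 1
Counting from index 0 in the sorted data, the element at index 1 is 43.
Final answer: 43


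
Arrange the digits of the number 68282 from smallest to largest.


The number 68282 has digits: 6, 8, 2, 8, 2
Sorted: 2, 2, 6, 8, 8
Joining the sorted digits gives the result.
Final answer: 22688


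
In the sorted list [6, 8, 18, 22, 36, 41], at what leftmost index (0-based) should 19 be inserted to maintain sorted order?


List is sorted: [6, 8, 18, 22, 36, 41]
We need the leftmost position where 19 can be inserted, i.e. the first index whose element is >= 19 (or the end of the list if none is).
Binary search with low=0, high=6 (0-based indices):
  low=0, high=6, mid=3: a[3]=22 >= 19, so high = 3
  low=0, high=3, mid=1: a[1]=8 < 19, so low = 2
  low=2, high=3, mid=2: a[2]=18 < 19, so low = 3
Now low = high = 3, so the insertion index is 3.
Final answer: 3


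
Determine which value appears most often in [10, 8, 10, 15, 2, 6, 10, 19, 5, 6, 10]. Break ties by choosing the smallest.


Count the frequency of each value:
  2 appears 1 time(s)
  5 appears 1 time(s)
  6 appears 2 time(s)
  8 appears 1 time(s)
  10 appears 4 time(s)
  15 appears 1 time(s)
  19 appears 1 time(s)
Maximum frequency is 4.
Only 10 reaches that frequency, so it is the mode.
Final answer: 10


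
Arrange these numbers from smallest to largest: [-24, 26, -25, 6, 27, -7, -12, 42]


Original list: [-24, 26, -25, 6, 27, -7, -12, 42]
Repeatedly take the smallest remaining element:
  Remaining [-24, 26, -25, 6, 27, -7, -12, 42] -> smallest is -25
  Remaining [-24, 26, 6, 27, -7, -12, 42] -> smallest is -24
  Remaining [26, 6, 27, -7, -12, 42] -> smallest is -12
  Remaining [26, 6, 27, -7, 42] -> smallest is -7
  Remaining [26, 6, 27, 42] -> smallest is 6
  Remaining [26, 27, 42] -> smallest is 26
  Remaining [27, 42] -> smallest is 27
  Remaining [42] -> smallest is 42
Collecting the picks in order gives the sorted list.
Final answer: [-25, -24, -12, -7, 6, 26, 27, 42]


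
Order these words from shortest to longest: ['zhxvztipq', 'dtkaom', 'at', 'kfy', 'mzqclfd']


Compute lengths:
  'zhxvztipq' has length 9
  'dtkaom' has length 6
  'at' has length 2
  'kfy' has length 3
  'mzqclfd' has length 7
Lengths in increasing order: 2 < 3 < 6 < 7 < 9
Listing the words in that order gives the answer.
Final answer: ['at', 'kfy', 'dtkaom', 'mzqclfd', 'zhxvztipq']


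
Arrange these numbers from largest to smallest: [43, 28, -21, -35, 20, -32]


Original list: [43, 28, -21, -35, 20, -32]
Repeatedly take the largest remaining element:
  Remaining [43, 28, -21, -35, 20, -32] -> largest is 43
  Remaining [28, -21, -35, 20, -32] -> largest is 28
  Remaining [-21, -35, 20, -32] -> largest is 20
  Remaining [-21, -35, -32] -> largest is -21
  Remaining [-35, -32] -> largest is -32
  Remaining [-35] -> largest is -35
Collecting the picks in order gives the descending list.
Final answer: [43, 28, 20, -21, -32, -35]


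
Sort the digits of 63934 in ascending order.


The number 63934 has digits: 6, 3, 9, 3, 4
Sorted: 3, 3, 4, 6, 9
Joining the sorted digits gives the result.
Final answer: 33469


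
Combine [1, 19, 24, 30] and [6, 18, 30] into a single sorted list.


List A: [1, 19, 24, 30]
List B: [6, 18, 30]
Repeatedly compare the front elements and take the smaller:
  1 vs 6 -> take 1
  19 vs 6 -> take 6
  19 vs 18 -> take 18
  19 vs 30 -> take 19
  24 vs 30 -> take 24
  30 vs 30 -> take 30
  A is exhausted; append the rest of B: [30]
Final answer: [1, 6, 18, 19, 24, 30, 30]


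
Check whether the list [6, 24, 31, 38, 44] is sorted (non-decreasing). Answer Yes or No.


Check consecutive pairs:
  6 <= 24? True
  24 <= 31? True
  31 <= 38? True
  38 <= 44? True
Every consecutive pair is in order, so the list is non-decreasing.
Final answer: Yes


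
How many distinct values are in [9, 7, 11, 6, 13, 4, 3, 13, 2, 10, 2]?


List all unique values:
Distinct values: [2, 3, 4, 6, 7, 9, 10, 11, 13]
Count = 9
Final answer: 9


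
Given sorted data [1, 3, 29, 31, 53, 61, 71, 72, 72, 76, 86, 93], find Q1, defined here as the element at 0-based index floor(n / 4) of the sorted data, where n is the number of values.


The list has n = 12 elements.
Q1 index = floor(12 / 4) = floor(3) = 3
Counting from index 0 in the sorted data, the element at index 3 is 31.
Final answer: 31


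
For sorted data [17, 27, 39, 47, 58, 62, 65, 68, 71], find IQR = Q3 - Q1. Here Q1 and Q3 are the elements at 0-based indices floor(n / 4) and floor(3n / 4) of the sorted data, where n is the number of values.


The data has n = 9 elements.
Q1 index = floor(9 / 4) = floor(2.25) = 2; Q3 index = floor(3 * 9 / 4) = floor(6.75) = 6
Q1 = element at index 2 = 39
Q3 = element at index 6 = 65
IQR = 65 - 39 = 26
Final answer: 26


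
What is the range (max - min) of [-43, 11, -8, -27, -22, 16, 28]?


Maximum value: 28
Minimum value: -43
Range = 28 - (-43) = 71
Final answer: 71


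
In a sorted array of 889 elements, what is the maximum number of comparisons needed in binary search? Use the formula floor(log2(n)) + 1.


Binary search halves the search space each step.
Maximum comparisons = floor(log2(889)) + 1
log2(889) = 9.796
floor(log2(889)) = 9, so 9 + 1 = 10
Final answer: 10


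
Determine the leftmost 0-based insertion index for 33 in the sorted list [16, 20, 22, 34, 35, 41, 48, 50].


List is sorted: [16, 20, 22, 34, 35, 41, 48, 50]
We need the leftmost position where 33 can be inserted, i.e. the first index whose element is >= 33 (or the end of the list if none is).
Binary search with low=0, high=8 (0-based indices):
  low=0, high=8, mid=4: a[4]=35 >= 33, so high = 4
  low=0, high=4, mid=2: a[2]=22 < 33, so low = 3
  low=3, high=4, mid=3: a[3]=34 >= 33, so high = 3
Now low = high = 3, so the insertion index is 3.
Final answer: 3


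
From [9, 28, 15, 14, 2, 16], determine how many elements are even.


Check each element:
  9 is odd
  28 is even
  15 is odd
  14 is even
  2 is even
  16 is even
Evens: [28, 14, 2, 16]
Count of evens = 4
Final answer: 4


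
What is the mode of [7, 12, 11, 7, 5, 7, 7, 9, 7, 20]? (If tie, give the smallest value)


Count the frequency of each value:
  5 appears 1 time(s)
  7 appears 5 time(s)
  9 appears 1 time(s)
  11 appears 1 time(s)
  12 appears 1 time(s)
  20 appears 1 time(s)
Maximum frequency is 5.
Only 7 reaches that frequency, so it is the mode.
Final answer: 7


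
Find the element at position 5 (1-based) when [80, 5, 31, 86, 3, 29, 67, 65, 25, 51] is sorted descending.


Sort descending: [86, 80, 67, 65, 51, 31, 29, 25, 5, 3]
The 5th element (1-indexed) is at index 4.
Value = 51
Final answer: 51


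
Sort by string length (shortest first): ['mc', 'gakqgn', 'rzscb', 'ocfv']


Compute lengths:
  'mc' has length 2
  'gakqgn' has length 6
  'rzscb' has length 5
  'ocfv' has length 4
Lengths in increasing order: 2 < 4 < 5 < 6
Listing the words in that order gives the answer.
Final answer: ['mc', 'ocfv', 'rzscb', 'gakqgn']


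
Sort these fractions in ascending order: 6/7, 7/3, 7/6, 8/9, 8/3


Convert to decimal for comparison:
  6/7 = 0.8571
  7/3 = 2.3333
  7/6 = 1.1667
  8/9 = 0.8889
  8/3 = 2.6667
Decimals in increasing order: 0.8571 < 0.8889 < 1.1667 < 2.3333 < 2.6667
Writing each back as its fraction gives the sorted order.
Final answer: 6/7, 8/9, 7/6, 7/3, 8/3


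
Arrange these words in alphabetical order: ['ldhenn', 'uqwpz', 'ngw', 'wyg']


Compare strings character by character (the first differing letter decides):
  'ldhenn' < 'ngw' since 'l' < 'n' at position 1
  'ngw' < 'uqwpz' since 'n' < 'u' at position 1
  'uqwpz' < 'wyg' since 'u' < 'w' at position 1
Chaining these comparisons gives the alphabetical order.
Final answer: ['ldhenn', 'ngw', 'uqwpz', 'wyg']


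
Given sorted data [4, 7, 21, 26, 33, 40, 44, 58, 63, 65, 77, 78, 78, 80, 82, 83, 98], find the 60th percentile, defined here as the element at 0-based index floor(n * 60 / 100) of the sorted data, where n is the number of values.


The dataset has n = 17 elements.
Index = floor(17 * 60 / 100) = floor(1020 / 100) = floor(10.2) = 10
Counting from index 0 in the sorted data, the element at index 10 is 77.
Final answer: 77


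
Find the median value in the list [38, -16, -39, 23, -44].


First, sort the list: [-44, -39, -16, 23, 38]
The list has 5 elements (odd count).
The middle index is 2 (0-based), and the element there is -16.
Final answer: -16


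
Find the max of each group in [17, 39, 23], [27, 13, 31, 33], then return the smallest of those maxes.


Find max of each group:
  Group 1: [17, 39, 23] -> max = 39
  Group 2: [27, 13, 31, 33] -> max = 33
Maxes: [39, 33]
Minimum of maxes = 33
Final answer: 33


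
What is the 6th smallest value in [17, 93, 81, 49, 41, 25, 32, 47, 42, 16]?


Sort ascending: [16, 17, 25, 32, 41, 42, 47, 49, 81, 93]
The 6th element (1-indexed) is at index 5.
Value = 42
Final answer: 42


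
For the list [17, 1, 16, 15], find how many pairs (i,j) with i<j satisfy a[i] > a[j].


For each element, count the later elements that are smaller than it:
  17 (index 0): smaller elements after it = [1, 16, 15] -> 3
  1 (index 1): smaller elements after it = [] -> 0
  16 (index 2): smaller elements after it = [15] -> 1
Total inversions = 3 + 0 + 1 = 4
Final answer: 4


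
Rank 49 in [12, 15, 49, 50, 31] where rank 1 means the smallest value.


Sort ascending: [12, 15, 31, 49, 50]
Find 49 in the sorted list.
49 is at position 4 (1-indexed).
Final answer: 4


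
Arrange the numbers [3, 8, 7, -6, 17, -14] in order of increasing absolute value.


Compute absolute values:
  |3| = 3
  |8| = 8
  |7| = 7
  |-6| = 6
  |17| = 17
  |-14| = 14
Absolute values in increasing order: 3 < 6 < 7 < 8 < 14 < 17
Listing the original numbers in that order gives the answer.
Final answer: [3, -6, 7, 8, -14, 17]


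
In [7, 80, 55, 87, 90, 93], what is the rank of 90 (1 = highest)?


Sort descending: [93, 90, 87, 80, 55, 7]
Find 90 in the sorted list.
90 is at position 2.
Final answer: 2


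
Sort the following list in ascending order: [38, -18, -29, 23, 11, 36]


Original list: [38, -18, -29, 23, 11, 36]
Repeatedly take the smallest remaining element:
  Remaining [38, -18, -29, 23, 11, 36] -> smallest is -29
  Remaining [38, -18, 23, 11, 36] -> smallest is -18
  Remaining [38, 23, 11, 36] -> smallest is 11
  Remaining [38, 23, 36] -> smallest is 23
  Remaining [38, 36] -> smallest is 36
  Remaining [38] -> smallest is 38
Collecting the picks in order gives the sorted list.
Final answer: [-29, -18, 11, 23, 36, 38]


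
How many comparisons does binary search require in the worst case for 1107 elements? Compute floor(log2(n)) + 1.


Binary search halves the search space each step.
Maximum comparisons = floor(log2(1107)) + 1
log2(1107) = 10.1124
floor(log2(1107)) = 10, so 10 + 1 = 11
Final answer: 11


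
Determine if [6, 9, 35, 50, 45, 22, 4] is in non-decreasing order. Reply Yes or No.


Check consecutive pairs:
  6 <= 9? True
  9 <= 35? True
  35 <= 50? True
  50 <= 45? False
  45 <= 22? False
  22 <= 4? False
3 consecutive pair(s) are out of order, so the list is not sorted.
Final answer: No


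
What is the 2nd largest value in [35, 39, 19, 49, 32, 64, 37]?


Sort descending: [64, 49, 39, 37, 35, 32, 19]
The 2nd element (1-indexed) is at index 1.
Value = 49
Final answer: 49


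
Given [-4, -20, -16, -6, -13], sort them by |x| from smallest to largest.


Compute absolute values:
  |-4| = 4
  |-20| = 20
  |-16| = 16
  |-6| = 6
  |-13| = 13
Absolute values in increasing order: 4 < 6 < 13 < 16 < 20
Listing the original numbers in that order gives the answer.
Final answer: [-4, -6, -13, -16, -20]


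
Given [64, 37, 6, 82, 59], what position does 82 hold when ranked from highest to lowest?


Sort descending: [82, 64, 59, 37, 6]
Find 82 in the sorted list.
82 is at position 1.
Final answer: 1


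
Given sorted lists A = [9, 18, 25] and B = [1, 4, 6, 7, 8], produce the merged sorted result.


List A: [9, 18, 25]
List B: [1, 4, 6, 7, 8]
Repeatedly compare the front elements and take the smaller:
  9 vs 1 -> take 1
  9 vs 4 -> take 4
  9 vs 6 -> take 6
  9 vs 7 -> take 7
  9 vs 8 -> take 8
  B is exhausted; append the rest of A: [9, 18, 25]
Final answer: [1, 4, 6, 7, 8, 9, 18, 25]


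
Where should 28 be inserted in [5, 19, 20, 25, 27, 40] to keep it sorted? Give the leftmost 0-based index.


List is sorted: [5, 19, 20, 25, 27, 40]
We need the leftmost position where 28 can be inserted, i.e. the first index whose element is >= 28 (or the end of the list if none is).
Binary search with low=0, high=6 (0-based indices):
  low=0, high=6, mid=3: a[3]=25 < 28, so low = 4
  low=4, high=6, mid=5: a[5]=40 >= 28, so high = 5
  low=4, high=5, mid=4: a[4]=27 < 28, so low = 5
Now low = high = 5, so the insertion index is 5.
Final answer: 5


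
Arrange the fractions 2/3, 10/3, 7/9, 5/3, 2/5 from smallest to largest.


Convert to decimal for comparison:
  2/3 = 0.6667
  10/3 = 3.3333
  7/9 = 0.7778
  5/3 = 1.6667
  2/5 = 0.4
Decimals in increasing order: 0.4 < 0.6667 < 0.7778 < 1.6667 < 3.3333
Writing each back as its fraction gives the sorted order.
Final answer: 2/5, 2/3, 7/9, 5/3, 10/3


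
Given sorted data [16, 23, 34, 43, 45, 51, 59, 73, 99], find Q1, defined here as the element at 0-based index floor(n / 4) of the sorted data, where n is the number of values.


The list has n = 9 elements.
Q1 index = floor(9 / 4) = floor(2.25) = 2
Counting from index 0 in the sorted data, the element at index 2 is 34.
Final answer: 34


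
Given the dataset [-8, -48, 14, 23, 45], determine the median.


First, sort the list: [-48, -8, 14, 23, 45]
The list has 5 elements (odd count).
The middle index is 2 (0-based), and the element there is 14.
Final answer: 14


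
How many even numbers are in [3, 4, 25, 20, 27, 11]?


Check each element:
  3 is odd
  4 is even
  25 is odd
  20 is even
  27 is odd
  11 is odd
Evens: [4, 20]
Count of evens = 2
Final answer: 2


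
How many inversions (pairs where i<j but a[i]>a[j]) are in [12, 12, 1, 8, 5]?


For each element, count the later elements that are smaller than it:
  12 (index 0): smaller elements after it = [1, 8, 5] -> 3
  12 (index 1): smaller elements after it = [1, 8, 5] -> 3
  1 (index 2): smaller elements after it = [] -> 0
  8 (index 3): smaller elements after it = [5] -> 1
Total inversions = 3 + 3 + 0 + 1 = 7
Final answer: 7


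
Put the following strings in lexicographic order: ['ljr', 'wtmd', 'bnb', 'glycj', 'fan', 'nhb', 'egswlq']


Compare strings character by character (the first differing letter decides):
  'bnb' < 'egswlq' since 'b' < 'e' at position 1
  'egswlq' < 'fan' since 'e' < 'f' at position 1
  'fan' < 'glycj' since 'f' < 'g' at position 1
  'glycj' < 'ljr' since 'g' < 'l' at position 1
  'ljr' < 'nhb' since 'l' < 'n' at position 1
  'nhb' < 'wtmd' since 'n' < 'w' at position 1
Chaining these comparisons gives the alphabetical order.
Final answer: ['bnb', 'egswlq', 'fan', 'glycj', 'ljr', 'nhb', 'wtmd']


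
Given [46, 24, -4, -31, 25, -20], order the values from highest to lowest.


Original list: [46, 24, -4, -31, 25, -20]
Repeatedly take the largest remaining element:
  Remaining [46, 24, -4, -31, 25, -20] -> largest is 46
  Remaining [24, -4, -31, 25, -20] -> largest is 25
  Remaining [24, -4, -31, -20] -> largest is 24
  Remaining [-4, -31, -20] -> largest is -4
  Remaining [-31, -20] -> largest is -20
  Remaining [-31] -> largest is -31
Collecting the picks in order gives the descending list.
Final answer: [46, 25, 24, -4, -20, -31]


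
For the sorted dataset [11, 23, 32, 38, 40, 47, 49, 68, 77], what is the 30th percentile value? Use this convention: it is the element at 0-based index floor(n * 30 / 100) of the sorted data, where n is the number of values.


The dataset has n = 9 elements.
Index = floor(9 * 30 / 100) = floor(270 / 100) = floor(2.7) = 2
Counting from index 0 in the sorted data, the element at index 2 is 32.
Final answer: 32


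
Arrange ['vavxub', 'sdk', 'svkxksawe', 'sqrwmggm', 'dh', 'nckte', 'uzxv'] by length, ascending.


Compute lengths:
  'vavxub' has length 6
  'sdk' has length 3
  'svkxksawe' has length 9
  'sqrwmggm' has length 8
  'dh' has length 2
  'nckte' has length 5
  'uzxv' has length 4
Lengths in increasing order: 2 < 3 < 4 < 5 < 6 < 8 < 9
Listing the words in that order gives the answer.
Final answer: ['dh', 'sdk', 'uzxv', 'nckte', 'vavxub', 'sqrwmggm', 'svkxksawe']


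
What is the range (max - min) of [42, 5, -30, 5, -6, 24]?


Maximum value: 42
Minimum value: -30
Range = 42 - (-30) = 72
Final answer: 72


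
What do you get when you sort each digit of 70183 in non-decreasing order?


The number 70183 has digits: 7, 0, 1, 8, 3
Sorted: 0, 1, 3, 7, 8
Joining the sorted digits gives the result.
Final answer: 01378


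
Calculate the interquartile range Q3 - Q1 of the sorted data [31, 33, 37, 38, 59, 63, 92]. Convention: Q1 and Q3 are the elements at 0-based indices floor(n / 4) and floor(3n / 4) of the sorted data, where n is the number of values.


The data has n = 7 elements.
Q1 index = floor(7 / 4) = floor(1.75) = 1; Q3 index = floor(3 * 7 / 4) = floor(5.25) = 5
Q1 = element at index 1 = 33
Q3 = element at index 5 = 63
IQR = 63 - 33 = 30
Final answer: 30


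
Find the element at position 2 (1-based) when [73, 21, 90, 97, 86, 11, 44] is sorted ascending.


Sort ascending: [11, 21, 44, 73, 86, 90, 97]
The 2nd element (1-indexed) is at index 1.
Value = 21
Final answer: 21


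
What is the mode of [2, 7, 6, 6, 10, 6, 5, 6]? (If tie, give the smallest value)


Count the frequency of each value:
  2 appears 1 time(s)
  5 appears 1 time(s)
  6 appears 4 time(s)
  7 appears 1 time(s)
  10 appears 1 time(s)
Maximum frequency is 4.
Only 6 reaches that frequency, so it is the mode.
Final answer: 6


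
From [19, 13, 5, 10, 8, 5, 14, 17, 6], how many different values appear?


List all unique values:
Distinct values: [5, 6, 8, 10, 13, 14, 17, 19]
Count = 8
Final answer: 8


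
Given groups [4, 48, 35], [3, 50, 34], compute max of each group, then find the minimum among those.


Find max of each group:
  Group 1: [4, 48, 35] -> max = 48
  Group 2: [3, 50, 34] -> max = 50
Maxes: [48, 50]
Minimum of maxes = 48
Final answer: 48


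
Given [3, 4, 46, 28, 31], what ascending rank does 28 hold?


Sort ascending: [3, 4, 28, 31, 46]
Find 28 in the sorted list.
28 is at position 3 (1-indexed).
Final answer: 3


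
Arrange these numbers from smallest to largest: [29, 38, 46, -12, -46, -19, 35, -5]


Original list: [29, 38, 46, -12, -46, -19, 35, -5]
Repeatedly take the smallest remaining element:
  Remaining [29, 38, 46, -12, -46, -19, 35, -5] -> smallest is -46
  Remaining [29, 38, 46, -12, -19, 35, -5] -> smallest is -19
  Remaining [29, 38, 46, -12, 35, -5] -> smallest is -12
  Remaining [29, 38, 46, 35, -5] -> smallest is -5
  Remaining [29, 38, 46, 35] -> smallest is 29
  Remaining [38, 46, 35] -> smallest is 35
  Remaining [38, 46] -> smallest is 38
  Remaining [46] -> smallest is 46
Collecting the picks in order gives the sorted list.
Final answer: [-46, -19, -12, -5, 29, 35, 38, 46]


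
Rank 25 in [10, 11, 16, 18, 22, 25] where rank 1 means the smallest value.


Sort ascending: [10, 11, 16, 18, 22, 25]
Find 25 in the sorted list.
25 is at position 6 (1-indexed).
Final answer: 6


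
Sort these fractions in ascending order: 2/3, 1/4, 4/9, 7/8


Convert to decimal for comparison:
  2/3 = 0.6667
  1/4 = 0.25
  4/9 = 0.4444
  7/8 = 0.875
Decimals in increasing order: 0.25 < 0.4444 < 0.6667 < 0.875
Writing each back as its fraction gives the sorted order.
Final answer: 1/4, 4/9, 2/3, 7/8


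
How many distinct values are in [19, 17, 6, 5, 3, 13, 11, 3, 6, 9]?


List all unique values:
Distinct values: [3, 5, 6, 9, 11, 13, 17, 19]
Count = 8
Final answer: 8


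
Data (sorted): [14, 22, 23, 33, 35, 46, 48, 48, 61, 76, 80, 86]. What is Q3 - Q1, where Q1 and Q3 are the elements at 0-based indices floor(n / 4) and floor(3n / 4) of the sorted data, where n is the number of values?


The data has n = 12 elements.
Q1 index = floor(12 / 4) = floor(3) = 3; Q3 index = floor(3 * 12 / 4) = floor(9) = 9
Q1 = element at index 3 = 33
Q3 = element at index 9 = 76
IQR = 76 - 33 = 43
Final answer: 43


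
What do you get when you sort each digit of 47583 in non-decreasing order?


The number 47583 has digits: 4, 7, 5, 8, 3
Sorted: 3, 4, 5, 7, 8
Joining the sorted digits gives the result.
Final answer: 34578


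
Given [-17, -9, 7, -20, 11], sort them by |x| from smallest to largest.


Compute absolute values:
  |-17| = 17
  |-9| = 9
  |7| = 7
  |-20| = 20
  |11| = 11
Absolute values in increasing order: 7 < 9 < 11 < 17 < 20
Listing the original numbers in that order gives the answer.
Final answer: [7, -9, 11, -17, -20]


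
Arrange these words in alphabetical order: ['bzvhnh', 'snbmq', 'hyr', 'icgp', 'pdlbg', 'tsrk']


Compare strings character by character (the first differing letter decides):
  'bzvhnh' < 'hyr' since 'b' < 'h' at position 1
  'hyr' < 'icgp' since 'h' < 'i' at position 1
  'icgp' < 'pdlbg' since 'i' < 'p' at position 1
  'pdlbg' < 'snbmq' since 'p' < 's' at position 1
  'snbmq' < 'tsrk' since 's' < 't' at position 1
Chaining these comparisons gives the alphabetical order.
Final answer: ['bzvhnh', 'hyr', 'icgp', 'pdlbg', 'snbmq', 'tsrk']


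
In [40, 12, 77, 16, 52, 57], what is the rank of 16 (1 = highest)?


Sort descending: [77, 57, 52, 40, 16, 12]
Find 16 in the sorted list.
16 is at position 5.
Final answer: 5


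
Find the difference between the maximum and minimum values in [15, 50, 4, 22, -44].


Maximum value: 50
Minimum value: -44
Range = 50 - (-44) = 94
Final answer: 94


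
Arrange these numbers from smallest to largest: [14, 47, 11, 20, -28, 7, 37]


Original list: [14, 47, 11, 20, -28, 7, 37]
Repeatedly take the smallest remaining element:
  Remaining [14, 47, 11, 20, -28, 7, 37] -> smallest is -28
  Remaining [14, 47, 11, 20, 7, 37] -> smallest is 7
  Remaining [14, 47, 11, 20, 37] -> smallest is 11
  Remaining [14, 47, 20, 37] -> smallest is 14
  Remaining [47, 20, 37] -> smallest is 20
  Remaining [47, 37] -> smallest is 37
  Remaining [47] -> smallest is 47
Collecting the picks in order gives the sorted list.
Final answer: [-28, 7, 11, 14, 20, 37, 47]


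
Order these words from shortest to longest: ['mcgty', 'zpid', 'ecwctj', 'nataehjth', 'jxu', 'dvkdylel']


Compute lengths:
  'mcgty' has length 5
  'zpid' has length 4
  'ecwctj' has length 6
  'nataehjth' has length 9
  'jxu' has length 3
  'dvkdylel' has length 8
Lengths in increasing order: 3 < 4 < 5 < 6 < 8 < 9
Listing the words in that order gives the answer.
Final answer: ['jxu', 'zpid', 'mcgty', 'ecwctj', 'dvkdylel', 'nataehjth']


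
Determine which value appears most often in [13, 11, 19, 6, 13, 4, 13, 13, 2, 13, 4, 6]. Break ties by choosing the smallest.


Count the frequency of each value:
  2 appears 1 time(s)
  4 appears 2 time(s)
  6 appears 2 time(s)
  11 appears 1 time(s)
  13 appears 5 time(s)
  19 appears 1 time(s)
Maximum frequency is 5.
Only 13 reaches that frequency, so it is the mode.
Final answer: 13


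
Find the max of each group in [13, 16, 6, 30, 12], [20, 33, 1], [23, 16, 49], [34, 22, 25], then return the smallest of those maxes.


Find max of each group:
  Group 1: [13, 16, 6, 30, 12] -> max = 30
  Group 2: [20, 33, 1] -> max = 33
  Group 3: [23, 16, 49] -> max = 49
  Group 4: [34, 22, 25] -> max = 34
Maxes: [30, 33, 49, 34]
Minimum of maxes = 30
Final answer: 30


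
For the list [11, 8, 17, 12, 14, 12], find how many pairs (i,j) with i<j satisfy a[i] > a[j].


For each element, count the later elements that are smaller than it:
  11 (index 0): smaller elements after it = [8] -> 1
  8 (index 1): smaller elements after it = [] -> 0
  17 (index 2): smaller elements after it = [12, 14, 12] -> 3
  12 (index 3): smaller elements after it = [] -> 0
  14 (index 4): smaller elements after it = [12] -> 1
Total inversions = 1 + 0 + 3 + 0 + 1 = 5
Final answer: 5


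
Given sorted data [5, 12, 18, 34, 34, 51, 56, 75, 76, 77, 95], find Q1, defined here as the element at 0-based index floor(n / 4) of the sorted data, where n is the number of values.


The list has n = 11 elements.
Q1 index = floor(11 / 4) = floor(2.75) = 2
Counting from index 0 in the sorted data, the element at index 2 is 18.
Final answer: 18


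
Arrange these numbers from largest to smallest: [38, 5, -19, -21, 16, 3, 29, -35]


Original list: [38, 5, -19, -21, 16, 3, 29, -35]
Repeatedly take the largest remaining element:
  Remaining [38, 5, -19, -21, 16, 3, 29, -35] -> largest is 38
  Remaining [5, -19, -21, 16, 3, 29, -35] -> largest is 29
  Remaining [5, -19, -21, 16, 3, -35] -> largest is 16
  Remaining [5, -19, -21, 3, -35] -> largest is 5
  Remaining [-19, -21, 3, -35] -> largest is 3
  Remaining [-19, -21, -35] -> largest is -19
  Remaining [-21, -35] -> largest is -21
  Remaining [-35] -> largest is -35
Collecting the picks in order gives the descending list.
Final answer: [38, 29, 16, 5, 3, -19, -21, -35]


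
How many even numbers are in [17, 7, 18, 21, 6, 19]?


Check each element:
  17 is odd
  7 is odd
  18 is even
  21 is odd
  6 is even
  19 is odd
Evens: [18, 6]
Count of evens = 2
Final answer: 2


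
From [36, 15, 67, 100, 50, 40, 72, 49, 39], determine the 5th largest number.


Sort descending: [100, 72, 67, 50, 49, 40, 39, 36, 15]
The 5th element (1-indexed) is at index 4.
Value = 49
Final answer: 49


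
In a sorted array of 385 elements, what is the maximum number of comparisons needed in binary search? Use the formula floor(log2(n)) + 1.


Binary search halves the search space each step.
Maximum comparisons = floor(log2(385)) + 1
log2(385) = 8.5887
floor(log2(385)) = 8, so 8 + 1 = 9
Final answer: 9


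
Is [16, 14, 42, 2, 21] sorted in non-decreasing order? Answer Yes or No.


Check consecutive pairs:
  16 <= 14? False
  14 <= 42? True
  42 <= 2? False
  2 <= 21? True
2 consecutive pair(s) are out of order, so the list is not sorted.
Final answer: No


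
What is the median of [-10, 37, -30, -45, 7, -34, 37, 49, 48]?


First, sort the list: [-45, -34, -30, -10, 7, 37, 37, 48, 49]
The list has 9 elements (odd count).
The middle index is 4 (0-based), and the element there is 7.
Final answer: 7


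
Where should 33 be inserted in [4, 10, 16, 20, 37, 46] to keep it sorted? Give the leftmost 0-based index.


List is sorted: [4, 10, 16, 20, 37, 46]
We need the leftmost position where 33 can be inserted, i.e. the first index whose element is >= 33 (or the end of the list if none is).
Binary search with low=0, high=6 (0-based indices):
  low=0, high=6, mid=3: a[3]=20 < 33, so low = 4
  low=4, high=6, mid=5: a[5]=46 >= 33, so high = 5
  low=4, high=5, mid=4: a[4]=37 >= 33, so high = 4
Now low = high = 4, so the insertion index is 4.
Final answer: 4


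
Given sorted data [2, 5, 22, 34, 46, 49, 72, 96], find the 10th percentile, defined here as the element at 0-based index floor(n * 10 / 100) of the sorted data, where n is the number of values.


The dataset has n = 8 elements.
Index = floor(8 * 10 / 100) = floor(80 / 100) = floor(0.8) = 0
Counting from index 0 in the sorted data, the element at index 0 is 2.
Final answer: 2


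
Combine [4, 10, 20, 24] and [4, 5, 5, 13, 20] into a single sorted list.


List A: [4, 10, 20, 24]
List B: [4, 5, 5, 13, 20]
Repeatedly compare the front elements and take the smaller:
  4 vs 4 -> take 4
  10 vs 4 -> take 4
  10 vs 5 -> take 5
  10 vs 5 -> take 5
  10 vs 13 -> take 10
  20 vs 13 -> take 13
  20 vs 20 -> take 20
  24 vs 20 -> take 20
  B is exhausted; append the rest of A: [24]
Final answer: [4, 4, 5, 5, 10, 13, 20, 20, 24]


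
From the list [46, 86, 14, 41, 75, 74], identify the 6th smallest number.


Sort ascending: [14, 41, 46, 74, 75, 86]
The 6th element (1-indexed) is at index 5.
Value = 86
Final answer: 86


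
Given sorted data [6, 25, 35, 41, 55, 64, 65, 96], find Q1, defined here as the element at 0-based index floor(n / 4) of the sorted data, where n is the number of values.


The list has n = 8 elements.
Q1 index = floor(8 / 4) = floor(2) = 2
Counting from index 0 in the sorted data, the element at index 2 is 35.
Final answer: 35


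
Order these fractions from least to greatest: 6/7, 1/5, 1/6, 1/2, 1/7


Convert to decimal for comparison:
  6/7 = 0.8571
  1/5 = 0.2
  1/6 = 0.1667
  1/2 = 0.5
  1/7 = 0.1429
Decimals in increasing order: 0.1429 < 0.1667 < 0.2 < 0.5 < 0.8571
Writing each back as its fraction gives the sorted order.
Final answer: 1/7, 1/6, 1/5, 1/2, 6/7


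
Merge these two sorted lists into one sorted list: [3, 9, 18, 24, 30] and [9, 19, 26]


List A: [3, 9, 18, 24, 30]
List B: [9, 19, 26]
Repeatedly compare the front elements and take the smaller:
  3 vs 9 -> take 3
  9 vs 9 -> take 9
  18 vs 9 -> take 9
  18 vs 19 -> take 18
  24 vs 19 -> take 19
  24 vs 26 -> take 24
  30 vs 26 -> take 26
  B is exhausted; append the rest of A: [30]
Final answer: [3, 9, 9, 18, 19, 24, 26, 30]


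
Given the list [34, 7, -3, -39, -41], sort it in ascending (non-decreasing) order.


Original list: [34, 7, -3, -39, -41]
Repeatedly take the smallest remaining element:
  Remaining [34, 7, -3, -39, -41] -> smallest is -41
  Remaining [34, 7, -3, -39] -> smallest is -39
  Remaining [34, 7, -3] -> smallest is -3
  Remaining [34, 7] -> smallest is 7
  Remaining [34] -> smallest is 34
Collecting the picks in order gives the sorted list.
Final answer: [-41, -39, -3, 7, 34]


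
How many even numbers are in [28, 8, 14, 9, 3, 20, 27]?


Check each element:
  28 is even
  8 is even
  14 is even
  9 is odd
  3 is odd
  20 is even
  27 is odd
Evens: [28, 8, 14, 20]
Count of evens = 4
Final answer: 4


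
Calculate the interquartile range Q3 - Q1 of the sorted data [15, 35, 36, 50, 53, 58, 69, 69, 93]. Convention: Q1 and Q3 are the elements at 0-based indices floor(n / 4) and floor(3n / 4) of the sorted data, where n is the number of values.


The data has n = 9 elements.
Q1 index = floor(9 / 4) = floor(2.25) = 2; Q3 index = floor(3 * 9 / 4) = floor(6.75) = 6
Q1 = element at index 2 = 36
Q3 = element at index 6 = 69
IQR = 69 - 36 = 33
Final answer: 33


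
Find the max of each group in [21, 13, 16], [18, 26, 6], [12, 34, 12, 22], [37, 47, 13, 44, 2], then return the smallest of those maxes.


Find max of each group:
  Group 1: [21, 13, 16] -> max = 21
  Group 2: [18, 26, 6] -> max = 26
  Group 3: [12, 34, 12, 22] -> max = 34
  Group 4: [37, 47, 13, 44, 2] -> max = 47
Maxes: [21, 26, 34, 47]
Minimum of maxes = 21
Final answer: 21


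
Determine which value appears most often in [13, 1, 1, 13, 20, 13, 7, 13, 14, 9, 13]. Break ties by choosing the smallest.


Count the frequency of each value:
  1 appears 2 time(s)
  7 appears 1 time(s)
  9 appears 1 time(s)
  13 appears 5 time(s)
  14 appears 1 time(s)
  20 appears 1 time(s)
Maximum frequency is 5.
Only 13 reaches that frequency, so it is the mode.
Final answer: 13


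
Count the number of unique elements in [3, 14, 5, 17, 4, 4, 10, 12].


List all unique values:
Distinct values: [3, 4, 5, 10, 12, 14, 17]
Count = 7
Final answer: 7


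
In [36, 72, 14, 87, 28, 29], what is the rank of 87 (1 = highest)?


Sort descending: [87, 72, 36, 29, 28, 14]
Find 87 in the sorted list.
87 is at position 1.
Final answer: 1


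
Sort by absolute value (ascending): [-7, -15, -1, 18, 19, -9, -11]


Compute absolute values:
  |-7| = 7
  |-15| = 15
  |-1| = 1
  |18| = 18
  |19| = 19
  |-9| = 9
  |-11| = 11
Absolute values in increasing order: 1 < 7 < 9 < 11 < 15 < 18 < 19
Listing the original numbers in that order gives the answer.
Final answer: [-1, -7, -9, -11, -15, 18, 19]


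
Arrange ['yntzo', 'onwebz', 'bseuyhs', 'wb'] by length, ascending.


Compute lengths:
  'yntzo' has length 5
  'onwebz' has length 6
  'bseuyhs' has length 7
  'wb' has length 2
Lengths in increasing order: 2 < 5 < 6 < 7
Listing the words in that order gives the answer.
Final answer: ['wb', 'yntzo', 'onwebz', 'bseuyhs']


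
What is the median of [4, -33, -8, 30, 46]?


First, sort the list: [-33, -8, 4, 30, 46]
The list has 5 elements (odd count).
The middle index is 2 (0-based), and the element there is 4.
Final answer: 4


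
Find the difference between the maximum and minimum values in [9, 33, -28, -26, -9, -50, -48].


Maximum value: 33
Minimum value: -50
Range = 33 - (-50) = 83
Final answer: 83


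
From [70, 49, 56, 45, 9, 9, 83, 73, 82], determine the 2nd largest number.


Sort descending: [83, 82, 73, 70, 56, 49, 45, 9, 9]
The 2nd element (1-indexed) is at index 1.
Value = 82
Final answer: 82


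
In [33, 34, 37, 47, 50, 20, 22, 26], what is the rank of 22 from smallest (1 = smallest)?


Sort ascending: [20, 22, 26, 33, 34, 37, 47, 50]
Find 22 in the sorted list.
22 is at position 2 (1-indexed).
Final answer: 2


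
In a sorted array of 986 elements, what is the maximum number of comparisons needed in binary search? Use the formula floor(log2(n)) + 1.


Binary search halves the search space each step.
Maximum comparisons = floor(log2(986)) + 1
log2(986) = 9.9454
floor(log2(986)) = 9, so 9 + 1 = 10
Final answer: 10


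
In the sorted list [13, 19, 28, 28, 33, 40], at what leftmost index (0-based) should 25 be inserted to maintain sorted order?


List is sorted: [13, 19, 28, 28, 33, 40]
We need the leftmost position where 25 can be inserted, i.e. the first index whose element is >= 25 (or the end of the list if none is).
Binary search with low=0, high=6 (0-based indices):
  low=0, high=6, mid=3: a[3]=28 >= 25, so high = 3
  low=0, high=3, mid=1: a[1]=19 < 25, so low = 2
  low=2, high=3, mid=2: a[2]=28 >= 25, so high = 2
Now low = high = 2, so the insertion index is 2.
Final answer: 2


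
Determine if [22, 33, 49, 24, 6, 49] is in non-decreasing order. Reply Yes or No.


Check consecutive pairs:
  22 <= 33? True
  33 <= 49? True
  49 <= 24? False
  24 <= 6? False
  6 <= 49? True
2 consecutive pair(s) are out of order, so the list is not sorted.
Final answer: No


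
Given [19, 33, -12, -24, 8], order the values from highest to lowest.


Original list: [19, 33, -12, -24, 8]
Repeatedly take the largest remaining element:
  Remaining [19, 33, -12, -24, 8] -> largest is 33
  Remaining [19, -12, -24, 8] -> largest is 19
  Remaining [-12, -24, 8] -> largest is 8
  Remaining [-12, -24] -> largest is -12
  Remaining [-24] -> largest is -24
Collecting the picks in order gives the descending list.
Final answer: [33, 19, 8, -12, -24]


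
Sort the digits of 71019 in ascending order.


The number 71019 has digits: 7, 1, 0, 1, 9
Sorted: 0, 1, 1, 7, 9
Joining the sorted digits gives the result.
Final answer: 01179


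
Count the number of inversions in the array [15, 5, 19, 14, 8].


For each element, count the later elements that are smaller than it:
  15 (index 0): smaller elements after it = [5, 14, 8] -> 3
  5 (index 1): smaller elements after it = [] -> 0
  19 (index 2): smaller elements after it = [14, 8] -> 2
  14 (index 3): smaller elements after it = [8] -> 1
Total inversions = 3 + 0 + 2 + 1 = 6
Final answer: 6


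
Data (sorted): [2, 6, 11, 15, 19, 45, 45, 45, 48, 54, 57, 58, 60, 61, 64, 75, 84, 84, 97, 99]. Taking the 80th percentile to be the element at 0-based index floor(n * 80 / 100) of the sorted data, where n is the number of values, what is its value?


The dataset has n = 20 elements.
Index = floor(20 * 80 / 100) = floor(1600 / 100) = floor(16) = 16
Counting from index 0 in the sorted data, the element at index 16 is 84.
Final answer: 84


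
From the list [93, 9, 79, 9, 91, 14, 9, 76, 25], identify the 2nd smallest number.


Sort ascending: [9, 9, 9, 14, 25, 76, 79, 91, 93]
The 2nd element (1-indexed) is at index 1.
Value = 9
Final answer: 9


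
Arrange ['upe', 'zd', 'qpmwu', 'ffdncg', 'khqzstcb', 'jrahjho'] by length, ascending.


Compute lengths:
  'upe' has length 3
  'zd' has length 2
  'qpmwu' has length 5
  'ffdncg' has length 6
  'khqzstcb' has length 8
  'jrahjho' has length 7
Lengths in increasing order: 2 < 3 < 5 < 6 < 7 < 8
Listing the words in that order gives the answer.
Final answer: ['zd', 'upe', 'qpmwu', 'ffdncg', 'jrahjho', 'khqzstcb']


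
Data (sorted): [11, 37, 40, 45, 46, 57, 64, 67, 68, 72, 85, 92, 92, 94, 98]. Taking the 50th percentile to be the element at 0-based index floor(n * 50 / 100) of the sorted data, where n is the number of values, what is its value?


The dataset has n = 15 elements.
Index = floor(15 * 50 / 100) = floor(750 / 100) = floor(7.5) = 7
Counting from index 0 in the sorted data, the element at index 7 is 67.
Final answer: 67


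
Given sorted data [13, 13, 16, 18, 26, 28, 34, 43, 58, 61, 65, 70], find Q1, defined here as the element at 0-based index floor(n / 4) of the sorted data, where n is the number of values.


The list has n = 12 elements.
Q1 index = floor(12 / 4) = floor(3) = 3
Counting from index 0 in the sorted data, the element at index 3 is 18.
Final answer: 18


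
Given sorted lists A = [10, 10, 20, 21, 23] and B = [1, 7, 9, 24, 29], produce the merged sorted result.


List A: [10, 10, 20, 21, 23]
List B: [1, 7, 9, 24, 29]
Repeatedly compare the front elements and take the smaller:
  10 vs 1 -> take 1
  10 vs 7 -> take 7
  10 vs 9 -> take 9
  10 vs 24 -> take 10
  10 vs 24 -> take 10
  20 vs 24 -> take 20
  21 vs 24 -> take 21
  23 vs 24 -> take 23
  A is exhausted; append the rest of B: [24, 29]
Final answer: [1, 7, 9, 10, 10, 20, 21, 23, 24, 29]
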